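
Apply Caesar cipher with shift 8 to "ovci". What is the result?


Caesar cipher: shift "ovci" by 8
  'o' (pos 14) + 8 = pos 22 = 'w'
  'v' (pos 21) + 8 = pos 3 = 'd'
  'c' (pos 2) + 8 = pos 10 = 'k'
  'i' (pos 8) + 8 = pos 16 = 'q'
Result: wdkq

wdkq


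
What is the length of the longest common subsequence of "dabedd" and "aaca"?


LCS of "dabedd" and "aaca"
DP table:
           a    a    c    a
      0    0    0    0    0
  d   0    0    0    0    0
  a   0    1    1    1    1
  b   0    1    1    1    1
  e   0    1    1    1    1
  d   0    1    1    1    1
  d   0    1    1    1    1
LCS length = dp[6][4] = 1

1


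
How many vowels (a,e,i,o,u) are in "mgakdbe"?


Input: mgakdbe
Checking each character:
  'm' at position 0: consonant
  'g' at position 1: consonant
  'a' at position 2: vowel (running total: 1)
  'k' at position 3: consonant
  'd' at position 4: consonant
  'b' at position 5: consonant
  'e' at position 6: vowel (running total: 2)
Total vowels: 2

2


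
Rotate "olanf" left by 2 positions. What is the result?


Input: "olanf", rotate left by 2
First 2 characters: "ol"
Remaining characters: "anf"
Concatenate remaining + first: "anf" + "ol" = "anfol"

anfol


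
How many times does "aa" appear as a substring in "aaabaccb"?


Searching for "aa" in "aaabaccb"
Scanning each position:
  Position 0: "aa" => MATCH
  Position 1: "aa" => MATCH
  Position 2: "ab" => no
  Position 3: "ba" => no
  Position 4: "ac" => no
  Position 5: "cc" => no
  Position 6: "cb" => no
Total occurrences: 2

2


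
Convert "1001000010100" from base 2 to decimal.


Input: "1001000010100" in base 2
Positional expansion:
  Digit '1' (value 1) x 2^12 = 4096
  Digit '0' (value 0) x 2^11 = 0
  Digit '0' (value 0) x 2^10 = 0
  Digit '1' (value 1) x 2^9 = 512
  Digit '0' (value 0) x 2^8 = 0
  Digit '0' (value 0) x 2^7 = 0
  Digit '0' (value 0) x 2^6 = 0
  Digit '0' (value 0) x 2^5 = 0
  Digit '1' (value 1) x 2^4 = 16
  Digit '0' (value 0) x 2^3 = 0
  Digit '1' (value 1) x 2^2 = 4
  Digit '0' (value 0) x 2^1 = 0
  Digit '0' (value 0) x 2^0 = 0
Sum = 4628

4628


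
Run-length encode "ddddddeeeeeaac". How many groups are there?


Input: ddddddeeeeeaac
Scanning for consecutive runs:
  Group 1: 'd' x 6 (positions 0-5)
  Group 2: 'e' x 5 (positions 6-10)
  Group 3: 'a' x 2 (positions 11-12)
  Group 4: 'c' x 1 (positions 13-13)
Total groups: 4

4


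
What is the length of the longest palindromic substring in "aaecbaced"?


Input: "aaecbaced"
Checking substrings for palindromes:
  [0:2] "aa" (len 2) => palindrome
Longest palindromic substring: "aa" with length 2

2


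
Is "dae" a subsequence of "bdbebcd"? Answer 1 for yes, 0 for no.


Check if "dae" is a subsequence of "bdbebcd"
Greedy scan:
  Position 0 ('b'): no match needed
  Position 1 ('d'): matches sub[0] = 'd'
  Position 2 ('b'): no match needed
  Position 3 ('e'): no match needed
  Position 4 ('b'): no match needed
  Position 5 ('c'): no match needed
  Position 6 ('d'): no match needed
Only matched 1/3 characters => not a subsequence

0


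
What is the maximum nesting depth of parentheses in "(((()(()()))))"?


Input: "(((()(()()))))"
Tracking depth:
  Position 0 '(': depth becomes 1
  Position 1 '(': depth becomes 2
  Position 2 '(': depth becomes 3
  Position 3 '(': depth becomes 4
  Position 4 ')': depth becomes 3
  Position 5 '(': depth becomes 4
  Position 6 '(': depth becomes 5
  Position 7 ')': depth becomes 4
  Position 8 '(': depth becomes 5
  Position 9 ')': depth becomes 4
  Position 10 ')': depth becomes 3
  Position 11 ')': depth becomes 2
  Position 12 ')': depth becomes 1
  Position 13 ')': depth becomes 0
Maximum depth reached: 5

5


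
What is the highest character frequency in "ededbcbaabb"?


Input: ededbcbaabb
Character counts:
  'a': 2
  'b': 4
  'c': 1
  'd': 2
  'e': 2
Maximum frequency: 4

4


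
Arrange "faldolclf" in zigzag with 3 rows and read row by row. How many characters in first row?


Zigzag "faldolclf" into 3 rows:
Placing characters:
  'f' => row 0
  'a' => row 1
  'l' => row 2
  'd' => row 1
  'o' => row 0
  'l' => row 1
  'c' => row 2
  'l' => row 1
  'f' => row 0
Rows:
  Row 0: "fof"
  Row 1: "adll"
  Row 2: "lc"
First row length: 3

3


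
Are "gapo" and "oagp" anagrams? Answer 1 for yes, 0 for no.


Strings: "gapo", "oagp"
Sorted first:  agop
Sorted second: agop
Sorted forms match => anagrams

1


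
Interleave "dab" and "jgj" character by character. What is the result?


Interleaving "dab" and "jgj":
  Position 0: 'd' from first, 'j' from second => "dj"
  Position 1: 'a' from first, 'g' from second => "ag"
  Position 2: 'b' from first, 'j' from second => "bj"
Result: djagbj

djagbj


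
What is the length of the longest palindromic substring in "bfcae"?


Input: "bfcae"
Checking substrings for palindromes:
  No multi-char palindromic substrings found
Longest palindromic substring: "b" with length 1

1


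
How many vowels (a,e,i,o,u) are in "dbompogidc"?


Input: dbompogidc
Checking each character:
  'd' at position 0: consonant
  'b' at position 1: consonant
  'o' at position 2: vowel (running total: 1)
  'm' at position 3: consonant
  'p' at position 4: consonant
  'o' at position 5: vowel (running total: 2)
  'g' at position 6: consonant
  'i' at position 7: vowel (running total: 3)
  'd' at position 8: consonant
  'c' at position 9: consonant
Total vowels: 3

3


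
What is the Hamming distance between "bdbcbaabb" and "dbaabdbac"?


Comparing "bdbcbaabb" and "dbaabdbac" position by position:
  Position 0: 'b' vs 'd' => differ
  Position 1: 'd' vs 'b' => differ
  Position 2: 'b' vs 'a' => differ
  Position 3: 'c' vs 'a' => differ
  Position 4: 'b' vs 'b' => same
  Position 5: 'a' vs 'd' => differ
  Position 6: 'a' vs 'b' => differ
  Position 7: 'b' vs 'a' => differ
  Position 8: 'b' vs 'c' => differ
Total differences (Hamming distance): 8

8


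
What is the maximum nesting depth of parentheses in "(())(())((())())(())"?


Input: "(())(())((())())(())"
Tracking depth:
  Position 0 '(': depth becomes 1
  Position 1 '(': depth becomes 2
  Position 2 ')': depth becomes 1
  Position 3 ')': depth becomes 0
  Position 4 '(': depth becomes 1
  Position 5 '(': depth becomes 2
  Position 6 ')': depth becomes 1
  Position 7 ')': depth becomes 0
  Position 8 '(': depth becomes 1
  Position 9 '(': depth becomes 2
  Position 10 '(': depth becomes 3
  Position 11 ')': depth becomes 2
  Position 12 ')': depth becomes 1
  Position 13 '(': depth becomes 2
  Position 14 ')': depth becomes 1
  Position 15 ')': depth becomes 0
  Position 16 '(': depth becomes 1
  Position 17 '(': depth becomes 2
  Position 18 ')': depth becomes 1
  Position 19 ')': depth becomes 0
Maximum depth reached: 3

3


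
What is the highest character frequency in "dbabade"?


Input: dbabade
Character counts:
  'a': 2
  'b': 2
  'd': 2
  'e': 1
Maximum frequency: 2

2


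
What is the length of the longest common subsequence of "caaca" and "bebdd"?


LCS of "caaca" and "bebdd"
DP table:
           b    e    b    d    d
      0    0    0    0    0    0
  c   0    0    0    0    0    0
  a   0    0    0    0    0    0
  a   0    0    0    0    0    0
  c   0    0    0    0    0    0
  a   0    0    0    0    0    0
LCS length = dp[5][5] = 0

0


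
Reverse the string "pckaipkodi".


Input: pckaipkodi
Reading characters right to left:
  Position 9: 'i'
  Position 8: 'd'
  Position 7: 'o'
  Position 6: 'k'
  Position 5: 'p'
  Position 4: 'i'
  Position 3: 'a'
  Position 2: 'k'
  Position 1: 'c'
  Position 0: 'p'
Reversed: idokpiakcp

idokpiakcp


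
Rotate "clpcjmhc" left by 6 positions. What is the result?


Input: "clpcjmhc", rotate left by 6
First 6 characters: "clpcjm"
Remaining characters: "hc"
Concatenate remaining + first: "hc" + "clpcjm" = "hcclpcjm"

hcclpcjm


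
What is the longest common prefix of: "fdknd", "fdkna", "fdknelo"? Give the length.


Words: fdknd, fdkna, fdknelo
  Position 0: all 'f' => match
  Position 1: all 'd' => match
  Position 2: all 'k' => match
  Position 3: all 'n' => match
  Position 4: ('d', 'a', 'e') => mismatch, stop
LCP = "fdkn" (length 4)

4


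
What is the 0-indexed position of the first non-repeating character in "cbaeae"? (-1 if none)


Input: cbaeae
Character frequencies:
  'a': 2
  'b': 1
  'c': 1
  'e': 2
Scanning left to right for freq == 1:
  Position 0 ('c'): unique! => answer = 0

0


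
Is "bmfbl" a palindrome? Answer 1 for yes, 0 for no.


Input: bmfbl
Reversed: lbfmb
  Compare pos 0 ('b') with pos 4 ('l'): MISMATCH
  Compare pos 1 ('m') with pos 3 ('b'): MISMATCH
Result: not a palindrome

0


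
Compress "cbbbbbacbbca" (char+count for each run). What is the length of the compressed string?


Input: cbbbbbacbbca
Runs:
  'c' x 1 => "c1"
  'b' x 5 => "b5"
  'a' x 1 => "a1"
  'c' x 1 => "c1"
  'b' x 2 => "b2"
  'c' x 1 => "c1"
  'a' x 1 => "a1"
Compressed: "c1b5a1c1b2c1a1"
Compressed length: 14

14


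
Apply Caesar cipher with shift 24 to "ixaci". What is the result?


Caesar cipher: shift "ixaci" by 24
  'i' (pos 8) + 24 = pos 6 = 'g'
  'x' (pos 23) + 24 = pos 21 = 'v'
  'a' (pos 0) + 24 = pos 24 = 'y'
  'c' (pos 2) + 24 = pos 0 = 'a'
  'i' (pos 8) + 24 = pos 6 = 'g'
Result: gvyag

gvyag


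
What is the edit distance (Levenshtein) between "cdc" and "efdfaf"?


Computing edit distance: "cdc" -> "efdfaf"
DP table:
           e    f    d    f    a    f
      0    1    2    3    4    5    6
  c   1    1    2    3    4    5    6
  d   2    2    2    2    3    4    5
  c   3    3    3    3    3    4    5
Edit distance = dp[3][6] = 5

5


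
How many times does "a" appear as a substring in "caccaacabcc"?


Searching for "a" in "caccaacabcc"
Scanning each position:
  Position 0: "c" => no
  Position 1: "a" => MATCH
  Position 2: "c" => no
  Position 3: "c" => no
  Position 4: "a" => MATCH
  Position 5: "a" => MATCH
  Position 6: "c" => no
  Position 7: "a" => MATCH
  Position 8: "b" => no
  Position 9: "c" => no
  Position 10: "c" => no
Total occurrences: 4

4


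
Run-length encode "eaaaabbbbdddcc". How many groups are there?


Input: eaaaabbbbdddcc
Scanning for consecutive runs:
  Group 1: 'e' x 1 (positions 0-0)
  Group 2: 'a' x 4 (positions 1-4)
  Group 3: 'b' x 4 (positions 5-8)
  Group 4: 'd' x 3 (positions 9-11)
  Group 5: 'c' x 2 (positions 12-13)
Total groups: 5

5


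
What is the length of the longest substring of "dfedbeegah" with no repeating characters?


Input: "dfedbeegah"
Sliding window (track last position of each char):
  Position 0 ('d'): window [0,0] length 1 -- new best
  Position 1 ('f'): window [0,1] length 2 -- new best
  Position 2 ('e'): window [0,2] length 3 -- new best
  Position 3 ('d'): repeat (last at 0), move window start to 1
  Position 3 ('d'): window [1,3] length 3
  Position 4 ('b'): window [1,4] length 4 -- new best
  Position 5 ('e'): repeat (last at 2), move window start to 3
  Position 5 ('e'): window [3,5] length 3
  Position 6 ('e'): repeat (last at 5), move window start to 6
  Position 6 ('e'): window [6,6] length 1
  Position 7 ('g'): window [6,7] length 2
  Position 8 ('a'): window [6,8] length 3
  Position 9 ('h'): window [6,9] length 4
Longest substring with no repeats: "fedb" with length 4

4


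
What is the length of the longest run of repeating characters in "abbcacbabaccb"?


Input: "abbcacbabaccb"
Scanning for longest run:
  Position 1 ('b'): new char, reset run to 1
  Position 2 ('b'): continues run of 'b', length=2
  Position 3 ('c'): new char, reset run to 1
  Position 4 ('a'): new char, reset run to 1
  Position 5 ('c'): new char, reset run to 1
  Position 6 ('b'): new char, reset run to 1
  Position 7 ('a'): new char, reset run to 1
  Position 8 ('b'): new char, reset run to 1
  Position 9 ('a'): new char, reset run to 1
  Position 10 ('c'): new char, reset run to 1
  Position 11 ('c'): continues run of 'c', length=2
  Position 12 ('b'): new char, reset run to 1
Longest run: 'b' with length 2

2


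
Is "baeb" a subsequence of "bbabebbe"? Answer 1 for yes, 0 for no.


Check if "baeb" is a subsequence of "bbabebbe"
Greedy scan:
  Position 0 ('b'): matches sub[0] = 'b'
  Position 1 ('b'): no match needed
  Position 2 ('a'): matches sub[1] = 'a'
  Position 3 ('b'): no match needed
  Position 4 ('e'): matches sub[2] = 'e'
  Position 5 ('b'): matches sub[3] = 'b'
  Position 6 ('b'): no match needed
  Position 7 ('e'): no match needed
All 4 characters matched => is a subsequence

1


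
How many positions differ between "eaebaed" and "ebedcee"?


Comparing "eaebaed" and "ebedcee" position by position:
  Position 0: 'e' vs 'e' => same
  Position 1: 'a' vs 'b' => DIFFER
  Position 2: 'e' vs 'e' => same
  Position 3: 'b' vs 'd' => DIFFER
  Position 4: 'a' vs 'c' => DIFFER
  Position 5: 'e' vs 'e' => same
  Position 6: 'd' vs 'e' => DIFFER
Positions that differ: 4

4


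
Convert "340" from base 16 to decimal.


Input: "340" in base 16
Positional expansion:
  Digit '3' (value 3) x 16^2 = 768
  Digit '4' (value 4) x 16^1 = 64
  Digit '0' (value 0) x 16^0 = 0
Sum = 832

832


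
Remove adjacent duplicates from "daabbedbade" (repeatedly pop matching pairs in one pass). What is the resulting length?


Input: daabbedbade
Stack-based adjacent duplicate removal:
  Read 'd': push. Stack: d
  Read 'a': push. Stack: da
  Read 'a': matches stack top 'a' => pop. Stack: d
  Read 'b': push. Stack: db
  Read 'b': matches stack top 'b' => pop. Stack: d
  Read 'e': push. Stack: de
  Read 'd': push. Stack: ded
  Read 'b': push. Stack: dedb
  Read 'a': push. Stack: dedba
  Read 'd': push. Stack: dedbad
  Read 'e': push. Stack: dedbade
Final stack: "dedbade" (length 7)

7


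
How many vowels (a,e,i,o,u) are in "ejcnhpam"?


Input: ejcnhpam
Checking each character:
  'e' at position 0: vowel (running total: 1)
  'j' at position 1: consonant
  'c' at position 2: consonant
  'n' at position 3: consonant
  'h' at position 4: consonant
  'p' at position 5: consonant
  'a' at position 6: vowel (running total: 2)
  'm' at position 7: consonant
Total vowels: 2

2


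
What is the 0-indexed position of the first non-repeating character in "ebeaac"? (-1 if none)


Input: ebeaac
Character frequencies:
  'a': 2
  'b': 1
  'c': 1
  'e': 2
Scanning left to right for freq == 1:
  Position 0 ('e'): freq=2, skip
  Position 1 ('b'): unique! => answer = 1

1


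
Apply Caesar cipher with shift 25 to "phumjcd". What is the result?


Caesar cipher: shift "phumjcd" by 25
  'p' (pos 15) + 25 = pos 14 = 'o'
  'h' (pos 7) + 25 = pos 6 = 'g'
  'u' (pos 20) + 25 = pos 19 = 't'
  'm' (pos 12) + 25 = pos 11 = 'l'
  'j' (pos 9) + 25 = pos 8 = 'i'
  'c' (pos 2) + 25 = pos 1 = 'b'
  'd' (pos 3) + 25 = pos 2 = 'c'
Result: ogtlibc

ogtlibc


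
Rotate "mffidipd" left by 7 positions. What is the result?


Input: "mffidipd", rotate left by 7
First 7 characters: "mffidip"
Remaining characters: "d"
Concatenate remaining + first: "d" + "mffidip" = "dmffidip"

dmffidip


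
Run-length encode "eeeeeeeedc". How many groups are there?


Input: eeeeeeeedc
Scanning for consecutive runs:
  Group 1: 'e' x 8 (positions 0-7)
  Group 2: 'd' x 1 (positions 8-8)
  Group 3: 'c' x 1 (positions 9-9)
Total groups: 3

3


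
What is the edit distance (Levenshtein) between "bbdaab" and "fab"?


Computing edit distance: "bbdaab" -> "fab"
DP table:
           f    a    b
      0    1    2    3
  b   1    1    2    2
  b   2    2    2    2
  d   3    3    3    3
  a   4    4    3    4
  a   5    5    4    4
  b   6    6    5    4
Edit distance = dp[6][3] = 4

4


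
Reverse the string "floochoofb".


Input: floochoofb
Reading characters right to left:
  Position 9: 'b'
  Position 8: 'f'
  Position 7: 'o'
  Position 6: 'o'
  Position 5: 'h'
  Position 4: 'c'
  Position 3: 'o'
  Position 2: 'o'
  Position 1: 'l'
  Position 0: 'f'
Reversed: bfoohcoolf

bfoohcoolf


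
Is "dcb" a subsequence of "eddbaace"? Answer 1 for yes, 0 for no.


Check if "dcb" is a subsequence of "eddbaace"
Greedy scan:
  Position 0 ('e'): no match needed
  Position 1 ('d'): matches sub[0] = 'd'
  Position 2 ('d'): no match needed
  Position 3 ('b'): no match needed
  Position 4 ('a'): no match needed
  Position 5 ('a'): no match needed
  Position 6 ('c'): matches sub[1] = 'c'
  Position 7 ('e'): no match needed
Only matched 2/3 characters => not a subsequence

0


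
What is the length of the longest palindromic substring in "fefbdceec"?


Input: "fefbdceec"
Checking substrings for palindromes:
  [5:9] "ceec" (len 4) => palindrome
  [0:3] "fef" (len 3) => palindrome
  [6:8] "ee" (len 2) => palindrome
Longest palindromic substring: "ceec" with length 4

4


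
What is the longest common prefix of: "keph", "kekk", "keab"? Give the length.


Words: keph, kekk, keab
  Position 0: all 'k' => match
  Position 1: all 'e' => match
  Position 2: ('p', 'k', 'a') => mismatch, stop
LCP = "ke" (length 2)

2


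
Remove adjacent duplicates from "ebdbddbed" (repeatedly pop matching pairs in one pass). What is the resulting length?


Input: ebdbddbed
Stack-based adjacent duplicate removal:
  Read 'e': push. Stack: e
  Read 'b': push. Stack: eb
  Read 'd': push. Stack: ebd
  Read 'b': push. Stack: ebdb
  Read 'd': push. Stack: ebdbd
  Read 'd': matches stack top 'd' => pop. Stack: ebdb
  Read 'b': matches stack top 'b' => pop. Stack: ebd
  Read 'e': push. Stack: ebde
  Read 'd': push. Stack: ebded
Final stack: "ebded" (length 5)

5


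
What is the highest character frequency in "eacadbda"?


Input: eacadbda
Character counts:
  'a': 3
  'b': 1
  'c': 1
  'd': 2
  'e': 1
Maximum frequency: 3

3


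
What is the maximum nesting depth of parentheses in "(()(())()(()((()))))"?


Input: "(()(())()(()((()))))"
Tracking depth:
  Position 0 '(': depth becomes 1
  Position 1 '(': depth becomes 2
  Position 2 ')': depth becomes 1
  Position 3 '(': depth becomes 2
  Position 4 '(': depth becomes 3
  Position 5 ')': depth becomes 2
  Position 6 ')': depth becomes 1
  Position 7 '(': depth becomes 2
  Position 8 ')': depth becomes 1
  Position 9 '(': depth becomes 2
  Position 10 '(': depth becomes 3
  Position 11 ')': depth becomes 2
  Position 12 '(': depth becomes 3
  Position 13 '(': depth becomes 4
  Position 14 '(': depth becomes 5
  Position 15 ')': depth becomes 4
  Position 16 ')': depth becomes 3
  Position 17 ')': depth becomes 2
  Position 18 ')': depth becomes 1
  Position 19 ')': depth becomes 0
Maximum depth reached: 5

5


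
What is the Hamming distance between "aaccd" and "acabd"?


Comparing "aaccd" and "acabd" position by position:
  Position 0: 'a' vs 'a' => same
  Position 1: 'a' vs 'c' => differ
  Position 2: 'c' vs 'a' => differ
  Position 3: 'c' vs 'b' => differ
  Position 4: 'd' vs 'd' => same
Total differences (Hamming distance): 3

3


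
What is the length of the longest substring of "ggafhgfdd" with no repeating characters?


Input: "ggafhgfdd"
Sliding window (track last position of each char):
  Position 0 ('g'): window [0,0] length 1 -- new best
  Position 1 ('g'): repeat (last at 0), move window start to 1
  Position 1 ('g'): window [1,1] length 1
  Position 2 ('a'): window [1,2] length 2 -- new best
  Position 3 ('f'): window [1,3] length 3 -- new best
  Position 4 ('h'): window [1,4] length 4 -- new best
  Position 5 ('g'): repeat (last at 1), move window start to 2
  Position 5 ('g'): window [2,5] length 4
  Position 6 ('f'): repeat (last at 3), move window start to 4
  Position 6 ('f'): window [4,6] length 3
  Position 7 ('d'): window [4,7] length 4
  Position 8 ('d'): repeat (last at 7), move window start to 8
  Position 8 ('d'): window [8,8] length 1
Longest substring with no repeats: "gafh" with length 4

4


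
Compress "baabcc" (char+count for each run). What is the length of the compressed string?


Input: baabcc
Runs:
  'b' x 1 => "b1"
  'a' x 2 => "a2"
  'b' x 1 => "b1"
  'c' x 2 => "c2"
Compressed: "b1a2b1c2"
Compressed length: 8

8


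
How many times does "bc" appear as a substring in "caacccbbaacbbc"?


Searching for "bc" in "caacccbbaacbbc"
Scanning each position:
  Position 0: "ca" => no
  Position 1: "aa" => no
  Position 2: "ac" => no
  Position 3: "cc" => no
  Position 4: "cc" => no
  Position 5: "cb" => no
  Position 6: "bb" => no
  Position 7: "ba" => no
  Position 8: "aa" => no
  Position 9: "ac" => no
  Position 10: "cb" => no
  Position 11: "bb" => no
  Position 12: "bc" => MATCH
Total occurrences: 1

1


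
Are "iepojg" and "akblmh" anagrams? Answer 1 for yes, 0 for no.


Strings: "iepojg", "akblmh"
Sorted first:  egijop
Sorted second: abhklm
Differ at position 0: 'e' vs 'a' => not anagrams

0


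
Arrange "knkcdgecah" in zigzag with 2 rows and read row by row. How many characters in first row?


Zigzag "knkcdgecah" into 2 rows:
Placing characters:
  'k' => row 0
  'n' => row 1
  'k' => row 0
  'c' => row 1
  'd' => row 0
  'g' => row 1
  'e' => row 0
  'c' => row 1
  'a' => row 0
  'h' => row 1
Rows:
  Row 0: "kkdea"
  Row 1: "ncgch"
First row length: 5

5


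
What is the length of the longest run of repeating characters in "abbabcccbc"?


Input: "abbabcccbc"
Scanning for longest run:
  Position 1 ('b'): new char, reset run to 1
  Position 2 ('b'): continues run of 'b', length=2
  Position 3 ('a'): new char, reset run to 1
  Position 4 ('b'): new char, reset run to 1
  Position 5 ('c'): new char, reset run to 1
  Position 6 ('c'): continues run of 'c', length=2
  Position 7 ('c'): continues run of 'c', length=3
  Position 8 ('b'): new char, reset run to 1
  Position 9 ('c'): new char, reset run to 1
Longest run: 'c' with length 3

3


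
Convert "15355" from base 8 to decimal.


Input: "15355" in base 8
Positional expansion:
  Digit '1' (value 1) x 8^4 = 4096
  Digit '5' (value 5) x 8^3 = 2560
  Digit '3' (value 3) x 8^2 = 192
  Digit '5' (value 5) x 8^1 = 40
  Digit '5' (value 5) x 8^0 = 5
Sum = 6893

6893


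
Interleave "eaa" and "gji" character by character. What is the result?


Interleaving "eaa" and "gji":
  Position 0: 'e' from first, 'g' from second => "eg"
  Position 1: 'a' from first, 'j' from second => "aj"
  Position 2: 'a' from first, 'i' from second => "ai"
Result: egajai

egajai


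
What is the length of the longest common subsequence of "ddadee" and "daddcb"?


LCS of "ddadee" and "daddcb"
DP table:
           d    a    d    d    c    b
      0    0    0    0    0    0    0
  d   0    1    1    1    1    1    1
  d   0    1    1    2    2    2    2
  a   0    1    2    2    2    2    2
  d   0    1    2    3    3    3    3
  e   0    1    2    3    3    3    3
  e   0    1    2    3    3    3    3
LCS length = dp[6][6] = 3

3


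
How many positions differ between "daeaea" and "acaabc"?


Comparing "daeaea" and "acaabc" position by position:
  Position 0: 'd' vs 'a' => DIFFER
  Position 1: 'a' vs 'c' => DIFFER
  Position 2: 'e' vs 'a' => DIFFER
  Position 3: 'a' vs 'a' => same
  Position 4: 'e' vs 'b' => DIFFER
  Position 5: 'a' vs 'c' => DIFFER
Positions that differ: 5

5


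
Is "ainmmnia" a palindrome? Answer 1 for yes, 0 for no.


Input: ainmmnia
Reversed: ainmmnia
  Compare pos 0 ('a') with pos 7 ('a'): match
  Compare pos 1 ('i') with pos 6 ('i'): match
  Compare pos 2 ('n') with pos 5 ('n'): match
  Compare pos 3 ('m') with pos 4 ('m'): match
Result: palindrome

1


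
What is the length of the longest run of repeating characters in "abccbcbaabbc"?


Input: "abccbcbaabbc"
Scanning for longest run:
  Position 1 ('b'): new char, reset run to 1
  Position 2 ('c'): new char, reset run to 1
  Position 3 ('c'): continues run of 'c', length=2
  Position 4 ('b'): new char, reset run to 1
  Position 5 ('c'): new char, reset run to 1
  Position 6 ('b'): new char, reset run to 1
  Position 7 ('a'): new char, reset run to 1
  Position 8 ('a'): continues run of 'a', length=2
  Position 9 ('b'): new char, reset run to 1
  Position 10 ('b'): continues run of 'b', length=2
  Position 11 ('c'): new char, reset run to 1
Longest run: 'c' with length 2

2


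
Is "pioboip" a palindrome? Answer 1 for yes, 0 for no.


Input: pioboip
Reversed: pioboip
  Compare pos 0 ('p') with pos 6 ('p'): match
  Compare pos 1 ('i') with pos 5 ('i'): match
  Compare pos 2 ('o') with pos 4 ('o'): match
Result: palindrome

1


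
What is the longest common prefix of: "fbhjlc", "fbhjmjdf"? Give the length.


Words: fbhjlc, fbhjmjdf
  Position 0: all 'f' => match
  Position 1: all 'b' => match
  Position 2: all 'h' => match
  Position 3: all 'j' => match
  Position 4: ('l', 'm') => mismatch, stop
LCP = "fbhj" (length 4)

4


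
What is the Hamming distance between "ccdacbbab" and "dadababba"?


Comparing "ccdacbbab" and "dadababba" position by position:
  Position 0: 'c' vs 'd' => differ
  Position 1: 'c' vs 'a' => differ
  Position 2: 'd' vs 'd' => same
  Position 3: 'a' vs 'a' => same
  Position 4: 'c' vs 'b' => differ
  Position 5: 'b' vs 'a' => differ
  Position 6: 'b' vs 'b' => same
  Position 7: 'a' vs 'b' => differ
  Position 8: 'b' vs 'a' => differ
Total differences (Hamming distance): 6

6


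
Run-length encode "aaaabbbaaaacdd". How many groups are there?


Input: aaaabbbaaaacdd
Scanning for consecutive runs:
  Group 1: 'a' x 4 (positions 0-3)
  Group 2: 'b' x 3 (positions 4-6)
  Group 3: 'a' x 4 (positions 7-10)
  Group 4: 'c' x 1 (positions 11-11)
  Group 5: 'd' x 2 (positions 12-13)
Total groups: 5

5


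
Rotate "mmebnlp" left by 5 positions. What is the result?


Input: "mmebnlp", rotate left by 5
First 5 characters: "mmebn"
Remaining characters: "lp"
Concatenate remaining + first: "lp" + "mmebn" = "lpmmebn"

lpmmebn


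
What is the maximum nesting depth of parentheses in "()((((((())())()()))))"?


Input: "()((((((())())()()))))"
Tracking depth:
  Position 0 '(': depth becomes 1
  Position 1 ')': depth becomes 0
  Position 2 '(': depth becomes 1
  Position 3 '(': depth becomes 2
  Position 4 '(': depth becomes 3
  Position 5 '(': depth becomes 4
  Position 6 '(': depth becomes 5
  Position 7 '(': depth becomes 6
  Position 8 '(': depth becomes 7
  Position 9 ')': depth becomes 6
  Position 10 ')': depth becomes 5
  Position 11 '(': depth becomes 6
  Position 12 ')': depth becomes 5
  Position 13 ')': depth becomes 4
  Position 14 '(': depth becomes 5
  Position 15 ')': depth becomes 4
  Position 16 '(': depth becomes 5
  Position 17 ')': depth becomes 4
  Position 18 ')': depth becomes 3
  Position 19 ')': depth becomes 2
  Position 20 ')': depth becomes 1
  Position 21 ')': depth becomes 0
Maximum depth reached: 7

7


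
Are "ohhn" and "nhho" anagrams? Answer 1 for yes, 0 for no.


Strings: "ohhn", "nhho"
Sorted first:  hhno
Sorted second: hhno
Sorted forms match => anagrams

1


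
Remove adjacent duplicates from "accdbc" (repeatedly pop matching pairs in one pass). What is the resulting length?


Input: accdbc
Stack-based adjacent duplicate removal:
  Read 'a': push. Stack: a
  Read 'c': push. Stack: ac
  Read 'c': matches stack top 'c' => pop. Stack: a
  Read 'd': push. Stack: ad
  Read 'b': push. Stack: adb
  Read 'c': push. Stack: adbc
Final stack: "adbc" (length 4)

4


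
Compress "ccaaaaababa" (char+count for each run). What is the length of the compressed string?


Input: ccaaaaababa
Runs:
  'c' x 2 => "c2"
  'a' x 5 => "a5"
  'b' x 1 => "b1"
  'a' x 1 => "a1"
  'b' x 1 => "b1"
  'a' x 1 => "a1"
Compressed: "c2a5b1a1b1a1"
Compressed length: 12

12


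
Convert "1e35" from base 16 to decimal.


Input: "1e35" in base 16
Positional expansion:
  Digit '1' (value 1) x 16^3 = 4096
  Digit 'e' (value 14) x 16^2 = 3584
  Digit '3' (value 3) x 16^1 = 48
  Digit '5' (value 5) x 16^0 = 5
Sum = 7733

7733


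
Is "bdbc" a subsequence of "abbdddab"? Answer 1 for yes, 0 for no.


Check if "bdbc" is a subsequence of "abbdddab"
Greedy scan:
  Position 0 ('a'): no match needed
  Position 1 ('b'): matches sub[0] = 'b'
  Position 2 ('b'): no match needed
  Position 3 ('d'): matches sub[1] = 'd'
  Position 4 ('d'): no match needed
  Position 5 ('d'): no match needed
  Position 6 ('a'): no match needed
  Position 7 ('b'): matches sub[2] = 'b'
Only matched 3/4 characters => not a subsequence

0


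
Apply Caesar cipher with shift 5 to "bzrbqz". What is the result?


Caesar cipher: shift "bzrbqz" by 5
  'b' (pos 1) + 5 = pos 6 = 'g'
  'z' (pos 25) + 5 = pos 4 = 'e'
  'r' (pos 17) + 5 = pos 22 = 'w'
  'b' (pos 1) + 5 = pos 6 = 'g'
  'q' (pos 16) + 5 = pos 21 = 'v'
  'z' (pos 25) + 5 = pos 4 = 'e'
Result: gewgve

gewgve


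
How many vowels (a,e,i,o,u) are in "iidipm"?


Input: iidipm
Checking each character:
  'i' at position 0: vowel (running total: 1)
  'i' at position 1: vowel (running total: 2)
  'd' at position 2: consonant
  'i' at position 3: vowel (running total: 3)
  'p' at position 4: consonant
  'm' at position 5: consonant
Total vowels: 3

3


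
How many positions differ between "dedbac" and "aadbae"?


Comparing "dedbac" and "aadbae" position by position:
  Position 0: 'd' vs 'a' => DIFFER
  Position 1: 'e' vs 'a' => DIFFER
  Position 2: 'd' vs 'd' => same
  Position 3: 'b' vs 'b' => same
  Position 4: 'a' vs 'a' => same
  Position 5: 'c' vs 'e' => DIFFER
Positions that differ: 3

3


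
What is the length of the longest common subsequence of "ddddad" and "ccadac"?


LCS of "ddddad" and "ccadac"
DP table:
           c    c    a    d    a    c
      0    0    0    0    0    0    0
  d   0    0    0    0    1    1    1
  d   0    0    0    0    1    1    1
  d   0    0    0    0    1    1    1
  d   0    0    0    0    1    1    1
  a   0    0    0    1    1    2    2
  d   0    0    0    1    2    2    2
LCS length = dp[6][6] = 2

2


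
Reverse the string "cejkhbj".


Input: cejkhbj
Reading characters right to left:
  Position 6: 'j'
  Position 5: 'b'
  Position 4: 'h'
  Position 3: 'k'
  Position 2: 'j'
  Position 1: 'e'
  Position 0: 'c'
Reversed: jbhkjec

jbhkjec


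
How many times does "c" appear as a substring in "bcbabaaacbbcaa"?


Searching for "c" in "bcbabaaacbbcaa"
Scanning each position:
  Position 0: "b" => no
  Position 1: "c" => MATCH
  Position 2: "b" => no
  Position 3: "a" => no
  Position 4: "b" => no
  Position 5: "a" => no
  Position 6: "a" => no
  Position 7: "a" => no
  Position 8: "c" => MATCH
  Position 9: "b" => no
  Position 10: "b" => no
  Position 11: "c" => MATCH
  Position 12: "a" => no
  Position 13: "a" => no
Total occurrences: 3

3


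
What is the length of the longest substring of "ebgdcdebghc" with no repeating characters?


Input: "ebgdcdebghc"
Sliding window (track last position of each char):
  Position 0 ('e'): window [0,0] length 1 -- new best
  Position 1 ('b'): window [0,1] length 2 -- new best
  Position 2 ('g'): window [0,2] length 3 -- new best
  Position 3 ('d'): window [0,3] length 4 -- new best
  Position 4 ('c'): window [0,4] length 5 -- new best
  Position 5 ('d'): repeat (last at 3), move window start to 4
  Position 5 ('d'): window [4,5] length 2
  Position 6 ('e'): window [4,6] length 3
  Position 7 ('b'): window [4,7] length 4
  Position 8 ('g'): window [4,8] length 5
  Position 9 ('h'): window [4,9] length 6 -- new best
  Position 10 ('c'): repeat (last at 4), move window start to 5
  Position 10 ('c'): window [5,10] length 6
Longest substring with no repeats: "cdebgh" with length 6

6


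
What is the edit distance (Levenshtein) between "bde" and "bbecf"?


Computing edit distance: "bde" -> "bbecf"
DP table:
           b    b    e    c    f
      0    1    2    3    4    5
  b   1    0    1    2    3    4
  d   2    1    1    2    3    4
  e   3    2    2    1    2    3
Edit distance = dp[3][5] = 3

3


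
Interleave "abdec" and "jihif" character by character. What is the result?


Interleaving "abdec" and "jihif":
  Position 0: 'a' from first, 'j' from second => "aj"
  Position 1: 'b' from first, 'i' from second => "bi"
  Position 2: 'd' from first, 'h' from second => "dh"
  Position 3: 'e' from first, 'i' from second => "ei"
  Position 4: 'c' from first, 'f' from second => "cf"
Result: ajbidheicf

ajbidheicf


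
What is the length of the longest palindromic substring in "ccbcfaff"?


Input: "ccbcfaff"
Checking substrings for palindromes:
  [1:4] "cbc" (len 3) => palindrome
  [4:7] "faf" (len 3) => palindrome
  [0:2] "cc" (len 2) => palindrome
  [6:8] "ff" (len 2) => palindrome
Longest palindromic substring: "cbc" with length 3

3


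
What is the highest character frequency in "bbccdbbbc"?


Input: bbccdbbbc
Character counts:
  'b': 5
  'c': 3
  'd': 1
Maximum frequency: 5

5


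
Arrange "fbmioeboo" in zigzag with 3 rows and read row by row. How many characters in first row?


Zigzag "fbmioeboo" into 3 rows:
Placing characters:
  'f' => row 0
  'b' => row 1
  'm' => row 2
  'i' => row 1
  'o' => row 0
  'e' => row 1
  'b' => row 2
  'o' => row 1
  'o' => row 0
Rows:
  Row 0: "foo"
  Row 1: "bieo"
  Row 2: "mb"
First row length: 3

3


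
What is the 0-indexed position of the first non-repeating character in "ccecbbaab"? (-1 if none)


Input: ccecbbaab
Character frequencies:
  'a': 2
  'b': 3
  'c': 3
  'e': 1
Scanning left to right for freq == 1:
  Position 0 ('c'): freq=3, skip
  Position 1 ('c'): freq=3, skip
  Position 2 ('e'): unique! => answer = 2

2


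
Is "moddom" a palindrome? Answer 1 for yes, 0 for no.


Input: moddom
Reversed: moddom
  Compare pos 0 ('m') with pos 5 ('m'): match
  Compare pos 1 ('o') with pos 4 ('o'): match
  Compare pos 2 ('d') with pos 3 ('d'): match
Result: palindrome

1


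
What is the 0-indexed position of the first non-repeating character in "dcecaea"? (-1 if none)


Input: dcecaea
Character frequencies:
  'a': 2
  'c': 2
  'd': 1
  'e': 2
Scanning left to right for freq == 1:
  Position 0 ('d'): unique! => answer = 0

0


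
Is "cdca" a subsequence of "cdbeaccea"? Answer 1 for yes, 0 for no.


Check if "cdca" is a subsequence of "cdbeaccea"
Greedy scan:
  Position 0 ('c'): matches sub[0] = 'c'
  Position 1 ('d'): matches sub[1] = 'd'
  Position 2 ('b'): no match needed
  Position 3 ('e'): no match needed
  Position 4 ('a'): no match needed
  Position 5 ('c'): matches sub[2] = 'c'
  Position 6 ('c'): no match needed
  Position 7 ('e'): no match needed
  Position 8 ('a'): matches sub[3] = 'a'
All 4 characters matched => is a subsequence

1


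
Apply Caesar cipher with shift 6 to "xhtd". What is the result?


Caesar cipher: shift "xhtd" by 6
  'x' (pos 23) + 6 = pos 3 = 'd'
  'h' (pos 7) + 6 = pos 13 = 'n'
  't' (pos 19) + 6 = pos 25 = 'z'
  'd' (pos 3) + 6 = pos 9 = 'j'
Result: dnzj

dnzj


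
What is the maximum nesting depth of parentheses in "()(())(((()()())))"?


Input: "()(())(((()()())))"
Tracking depth:
  Position 0 '(': depth becomes 1
  Position 1 ')': depth becomes 0
  Position 2 '(': depth becomes 1
  Position 3 '(': depth becomes 2
  Position 4 ')': depth becomes 1
  Position 5 ')': depth becomes 0
  Position 6 '(': depth becomes 1
  Position 7 '(': depth becomes 2
  Position 8 '(': depth becomes 3
  Position 9 '(': depth becomes 4
  Position 10 ')': depth becomes 3
  Position 11 '(': depth becomes 4
  Position 12 ')': depth becomes 3
  Position 13 '(': depth becomes 4
  Position 14 ')': depth becomes 3
  Position 15 ')': depth becomes 2
  Position 16 ')': depth becomes 1
  Position 17 ')': depth becomes 0
Maximum depth reached: 4

4


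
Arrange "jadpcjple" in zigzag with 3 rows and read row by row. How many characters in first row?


Zigzag "jadpcjple" into 3 rows:
Placing characters:
  'j' => row 0
  'a' => row 1
  'd' => row 2
  'p' => row 1
  'c' => row 0
  'j' => row 1
  'p' => row 2
  'l' => row 1
  'e' => row 0
Rows:
  Row 0: "jce"
  Row 1: "apjl"
  Row 2: "dp"
First row length: 3

3


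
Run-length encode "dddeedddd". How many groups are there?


Input: dddeedddd
Scanning for consecutive runs:
  Group 1: 'd' x 3 (positions 0-2)
  Group 2: 'e' x 2 (positions 3-4)
  Group 3: 'd' x 4 (positions 5-8)
Total groups: 3

3


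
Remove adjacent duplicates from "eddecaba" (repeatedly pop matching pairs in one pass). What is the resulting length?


Input: eddecaba
Stack-based adjacent duplicate removal:
  Read 'e': push. Stack: e
  Read 'd': push. Stack: ed
  Read 'd': matches stack top 'd' => pop. Stack: e
  Read 'e': matches stack top 'e' => pop. Stack: (empty)
  Read 'c': push. Stack: c
  Read 'a': push. Stack: ca
  Read 'b': push. Stack: cab
  Read 'a': push. Stack: caba
Final stack: "caba" (length 4)

4


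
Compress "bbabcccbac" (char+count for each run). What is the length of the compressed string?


Input: bbabcccbac
Runs:
  'b' x 2 => "b2"
  'a' x 1 => "a1"
  'b' x 1 => "b1"
  'c' x 3 => "c3"
  'b' x 1 => "b1"
  'a' x 1 => "a1"
  'c' x 1 => "c1"
Compressed: "b2a1b1c3b1a1c1"
Compressed length: 14

14


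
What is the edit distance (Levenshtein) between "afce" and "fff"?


Computing edit distance: "afce" -> "fff"
DP table:
           f    f    f
      0    1    2    3
  a   1    1    2    3
  f   2    1    1    2
  c   3    2    2    2
  e   4    3    3    3
Edit distance = dp[4][3] = 3

3


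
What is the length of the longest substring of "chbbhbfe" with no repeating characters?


Input: "chbbhbfe"
Sliding window (track last position of each char):
  Position 0 ('c'): window [0,0] length 1 -- new best
  Position 1 ('h'): window [0,1] length 2 -- new best
  Position 2 ('b'): window [0,2] length 3 -- new best
  Position 3 ('b'): repeat (last at 2), move window start to 3
  Position 3 ('b'): window [3,3] length 1
  Position 4 ('h'): window [3,4] length 2
  Position 5 ('b'): repeat (last at 3), move window start to 4
  Position 5 ('b'): window [4,5] length 2
  Position 6 ('f'): window [4,6] length 3
  Position 7 ('e'): window [4,7] length 4 -- new best
Longest substring with no repeats: "hbfe" with length 4

4


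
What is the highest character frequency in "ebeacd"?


Input: ebeacd
Character counts:
  'a': 1
  'b': 1
  'c': 1
  'd': 1
  'e': 2
Maximum frequency: 2

2


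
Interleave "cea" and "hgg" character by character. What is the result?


Interleaving "cea" and "hgg":
  Position 0: 'c' from first, 'h' from second => "ch"
  Position 1: 'e' from first, 'g' from second => "eg"
  Position 2: 'a' from first, 'g' from second => "ag"
Result: chegag

chegag


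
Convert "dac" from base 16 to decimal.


Input: "dac" in base 16
Positional expansion:
  Digit 'd' (value 13) x 16^2 = 3328
  Digit 'a' (value 10) x 16^1 = 160
  Digit 'c' (value 12) x 16^0 = 12
Sum = 3500

3500


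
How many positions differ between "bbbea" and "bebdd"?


Comparing "bbbea" and "bebdd" position by position:
  Position 0: 'b' vs 'b' => same
  Position 1: 'b' vs 'e' => DIFFER
  Position 2: 'b' vs 'b' => same
  Position 3: 'e' vs 'd' => DIFFER
  Position 4: 'a' vs 'd' => DIFFER
Positions that differ: 3

3


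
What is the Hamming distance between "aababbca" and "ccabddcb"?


Comparing "aababbca" and "ccabddcb" position by position:
  Position 0: 'a' vs 'c' => differ
  Position 1: 'a' vs 'c' => differ
  Position 2: 'b' vs 'a' => differ
  Position 3: 'a' vs 'b' => differ
  Position 4: 'b' vs 'd' => differ
  Position 5: 'b' vs 'd' => differ
  Position 6: 'c' vs 'c' => same
  Position 7: 'a' vs 'b' => differ
Total differences (Hamming distance): 7

7


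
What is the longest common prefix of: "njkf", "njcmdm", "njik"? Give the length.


Words: njkf, njcmdm, njik
  Position 0: all 'n' => match
  Position 1: all 'j' => match
  Position 2: ('k', 'c', 'i') => mismatch, stop
LCP = "nj" (length 2)

2


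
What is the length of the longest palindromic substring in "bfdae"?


Input: "bfdae"
Checking substrings for palindromes:
  No multi-char palindromic substrings found
Longest palindromic substring: "b" with length 1

1


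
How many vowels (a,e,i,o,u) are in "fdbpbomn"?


Input: fdbpbomn
Checking each character:
  'f' at position 0: consonant
  'd' at position 1: consonant
  'b' at position 2: consonant
  'p' at position 3: consonant
  'b' at position 4: consonant
  'o' at position 5: vowel (running total: 1)
  'm' at position 6: consonant
  'n' at position 7: consonant
Total vowels: 1

1
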